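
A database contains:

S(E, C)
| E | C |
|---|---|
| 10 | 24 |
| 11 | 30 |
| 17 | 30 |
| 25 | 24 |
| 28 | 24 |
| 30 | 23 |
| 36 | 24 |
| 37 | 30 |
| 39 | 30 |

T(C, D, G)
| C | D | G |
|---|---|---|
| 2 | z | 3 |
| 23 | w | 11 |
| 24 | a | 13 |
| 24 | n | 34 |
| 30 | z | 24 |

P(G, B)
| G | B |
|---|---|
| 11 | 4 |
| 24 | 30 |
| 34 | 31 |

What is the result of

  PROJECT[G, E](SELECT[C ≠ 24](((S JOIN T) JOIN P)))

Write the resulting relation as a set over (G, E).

Natural join on C: {(10, 24, a, 13), (10, 24, n, 34), (11, 30, z, 24), (17, 30, z, 24), (25, 24, a, 13), (25, 24, n, 34), (28, 24, a, 13), (28, 24, n, 34), (30, 23, w, 11), (36, 24, a, 13), (36, 24, n, 34), (37, 30, z, 24), (39, 30, z, 24)}
Natural join on G: {(10, 24, n, 34, 31), (11, 30, z, 24, 30), (17, 30, z, 24, 30), (25, 24, n, 34, 31), (28, 24, n, 34, 31), (30, 23, w, 11, 4), (36, 24, n, 34, 31), (37, 30, z, 24, 30), (39, 30, z, 24, 30)}
Filtering on C ≠ 24 leaves {(11, 30, z, 24, 30), (17, 30, z, 24, 30), (30, 23, w, 11, 4), (37, 30, z, 24, 30), (39, 30, z, 24, 30)}.
π[G, E]: project onto (G, E) → {(11, 30), (24, 11), (24, 17), (24, 37), (24, 39)}

{(11, 30), (24, 11), (24, 17), (24, 37), (24, 39)}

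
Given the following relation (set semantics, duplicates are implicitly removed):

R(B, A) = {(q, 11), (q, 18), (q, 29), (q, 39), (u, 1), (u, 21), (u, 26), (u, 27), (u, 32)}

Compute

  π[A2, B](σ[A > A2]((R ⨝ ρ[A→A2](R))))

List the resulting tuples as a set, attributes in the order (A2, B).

ρ[A→A2]: schema becomes (B, A2); tuples unchanged.
Natural join on B: {(q, 11, 11), (q, 11, 18), (q, 11, 29), (q, 11, 39), (q, 18, 11), (q, 18, 18), (q, 18, 29), (q, 18, 39), (q, 29, 11), (q, 29, 18), (q, 29, 29), (q, 29, 39), (q, 39, 11), (q, 39, 18), (q, 39, 29), (q, 39, 39), (u, 1, 1), (u, 1, 21), (u, 1, 26), (u, 1, 27), (u, 1, 32), (u, 21, 1), (u, 21, 21), (u, 21, 26), (u, 21, 27), (u, 21, 32), (u, 26, 1), (u, 26, 21), (u, 26, 26), (u, 26, 27), (u, 26, 32), (u, 27, 1), (u, 27, 21), (u, 27, 26), (u, 27, 27), (u, 27, 32), (u, 32, 1), (u, 32, 21), (u, 32, 26), (u, 32, 27), (u, 32, 32)}
Filtering on A > A2 leaves {(q, 18, 11), (q, 29, 11), (q, 29, 18), (q, 39, 11), (q, 39, 18), (q, 39, 29), (u, 21, 1), (u, 26, 1), (u, 26, 21), (u, 27, 1), (u, 27, 21), (u, 27, 26), (u, 32, 1), (u, 32, 21), (u, 32, 26), (u, 32, 27)}.
π[A2, B]: project onto (A2, B) (9 duplicate(s) eliminated) → {(1, u), (11, q), (18, q), (21, u), (26, u), (27, u), (29, q)}

{(1, u), (11, q), (18, q), (21, u), (26, u), (27, u), (29, q)}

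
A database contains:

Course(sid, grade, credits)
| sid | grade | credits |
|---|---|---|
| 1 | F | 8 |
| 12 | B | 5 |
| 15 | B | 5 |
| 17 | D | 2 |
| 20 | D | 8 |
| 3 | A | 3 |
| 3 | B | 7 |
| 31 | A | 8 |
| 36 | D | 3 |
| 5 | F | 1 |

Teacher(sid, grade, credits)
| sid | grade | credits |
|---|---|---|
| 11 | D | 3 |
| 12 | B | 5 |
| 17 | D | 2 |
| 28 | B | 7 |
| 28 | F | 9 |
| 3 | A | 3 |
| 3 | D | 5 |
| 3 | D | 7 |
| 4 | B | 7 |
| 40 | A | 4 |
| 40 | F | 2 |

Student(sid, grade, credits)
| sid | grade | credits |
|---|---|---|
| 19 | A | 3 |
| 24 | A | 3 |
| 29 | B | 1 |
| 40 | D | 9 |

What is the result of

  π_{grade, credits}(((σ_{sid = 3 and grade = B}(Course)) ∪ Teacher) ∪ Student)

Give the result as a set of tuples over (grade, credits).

{(A, 3), (A, 4), (B, 1), (B, 5), (B, 7), (D, 2), (D, 3), (D, 5), (D, 7), (D, 9), (F, 2), (F, 9)}

Filtering on sid = 3 and grade = B leaves {(3, B, 7)}.
Taking the union: {(11, D, 3), (12, B, 5), (17, D, 2), (28, B, 7), (28, F, 9), (3, A, 3), (3, B, 7), (3, D, 5), (3, D, 7), (4, B, 7), (40, A, 4), (40, F, 2)}
Taking the union: {(11, D, 3), (12, B, 5), (17, D, 2), (19, A, 3), (24, A, 3), (28, B, 7), (28, F, 9), (29, B, 1), (3, A, 3), (3, B, 7), (3, D, 5), (3, D, 7), (4, B, 7), (40, A, 4), (40, D, 9), (40, F, 2)}
π_{grade, credits} gives {(A, 3), (A, 4), (B, 1), (B, 5), (B, 7), (D, 2), (D, 3), (D, 5), (D, 7), (D, 9), (F, 2), (F, 9)} (4 duplicate(s) eliminated).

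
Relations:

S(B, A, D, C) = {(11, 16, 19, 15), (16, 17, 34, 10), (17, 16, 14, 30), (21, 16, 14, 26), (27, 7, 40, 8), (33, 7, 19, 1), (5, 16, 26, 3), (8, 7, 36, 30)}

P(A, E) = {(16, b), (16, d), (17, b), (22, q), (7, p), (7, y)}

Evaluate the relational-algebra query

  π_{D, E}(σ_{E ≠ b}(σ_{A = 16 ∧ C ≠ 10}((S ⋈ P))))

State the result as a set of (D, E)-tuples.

{(14, d), (19, d), (26, d)}

Joining S and P on A yields {(11, 16, 19, 15, b), (11, 16, 19, 15, d), (16, 17, 34, 10, b), (17, 16, 14, 30, b), (17, 16, 14, 30, d), (21, 16, 14, 26, b), (21, 16, 14, 26, d), (27, 7, 40, 8, p), (27, 7, 40, 8, y), (33, 7, 19, 1, p), (33, 7, 19, 1, y), (5, 16, 26, 3, b), (5, 16, 26, 3, d), (8, 7, 36, 30, p), (8, 7, 36, 30, y)}.
Filtering on A = 16 ∧ C ≠ 10 leaves {(11, 16, 19, 15, b), (11, 16, 19, 15, d), (17, 16, 14, 30, b), (17, 16, 14, 30, d), (21, 16, 14, 26, b), (21, 16, 14, 26, d), (5, 16, 26, 3, b), (5, 16, 26, 3, d)}.
Filtering on E ≠ b leaves {(11, 16, 19, 15, d), (17, 16, 14, 30, d), (21, 16, 14, 26, d), (5, 16, 26, 3, d)}.
π[D, E]: project onto (D, E) (1 duplicate(s) eliminated) → {(14, d), (19, d), (26, d)}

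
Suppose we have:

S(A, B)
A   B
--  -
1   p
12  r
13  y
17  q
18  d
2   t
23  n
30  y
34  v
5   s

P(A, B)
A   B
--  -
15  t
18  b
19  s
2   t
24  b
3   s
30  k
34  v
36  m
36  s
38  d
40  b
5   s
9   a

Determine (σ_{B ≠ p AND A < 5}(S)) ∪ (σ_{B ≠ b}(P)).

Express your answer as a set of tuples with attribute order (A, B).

Filtering on B ≠ p AND A < 5 leaves {(2, t)}.
Filtering on B ≠ b leaves {(15, t), (19, s), (2, t), (3, s), (30, k), (34, v), (36, m), (36, s), (38, d), (5, s), (9, a)}.
Set union of the two operands is {(15, t), (19, s), (2, t), (3, s), (30, k), (34, v), (36, m), (36, s), (38, d), (5, s), (9, a)}.

{(15, t), (19, s), (2, t), (3, s), (30, k), (34, v), (36, m), (36, s), (38, d), (5, s), (9, a)}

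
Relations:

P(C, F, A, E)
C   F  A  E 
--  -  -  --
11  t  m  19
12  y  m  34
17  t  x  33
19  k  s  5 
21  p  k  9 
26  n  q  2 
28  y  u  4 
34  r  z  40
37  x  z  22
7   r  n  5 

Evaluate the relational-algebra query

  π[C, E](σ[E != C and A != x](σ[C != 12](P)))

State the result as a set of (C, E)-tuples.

Selection C != 12: {(11, t, m, 19), (17, t, x, 33), (19, k, s, 5), (21, p, k, 9), (26, n, q, 2), (28, y, u, 4), (34, r, z, 40), (37, x, z, 22), (7, r, n, 5)}
Selection E != C and A != x: {(11, t, m, 19), (19, k, s, 5), (21, p, k, 9), (26, n, q, 2), (28, y, u, 4), (34, r, z, 40), (37, x, z, 22), (7, r, n, 5)}
π[C, E]: project onto (C, E) → {(11, 19), (19, 5), (21, 9), (26, 2), (28, 4), (34, 40), (37, 22), (7, 5)}

{(11, 19), (19, 5), (21, 9), (26, 2), (28, 4), (34, 40), (37, 22), (7, 5)}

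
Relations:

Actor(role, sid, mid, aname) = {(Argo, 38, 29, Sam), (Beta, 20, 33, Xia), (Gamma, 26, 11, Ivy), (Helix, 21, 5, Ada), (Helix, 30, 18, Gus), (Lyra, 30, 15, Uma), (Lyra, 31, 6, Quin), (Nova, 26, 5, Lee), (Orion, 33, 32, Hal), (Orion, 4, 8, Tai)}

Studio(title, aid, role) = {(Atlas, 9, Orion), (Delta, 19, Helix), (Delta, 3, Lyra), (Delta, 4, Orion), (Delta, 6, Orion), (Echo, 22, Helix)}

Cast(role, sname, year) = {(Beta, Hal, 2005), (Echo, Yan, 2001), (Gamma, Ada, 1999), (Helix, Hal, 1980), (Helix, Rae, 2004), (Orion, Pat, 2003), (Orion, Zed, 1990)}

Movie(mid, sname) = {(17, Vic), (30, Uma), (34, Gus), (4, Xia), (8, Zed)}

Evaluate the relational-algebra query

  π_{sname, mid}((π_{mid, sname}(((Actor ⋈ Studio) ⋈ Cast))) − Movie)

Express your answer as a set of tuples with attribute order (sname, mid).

Natural join on role: {(Helix, 21, 5, Ada, Delta, 19), (Helix, 21, 5, Ada, Echo, 22), (Helix, 30, 18, Gus, Delta, 19), (Helix, 30, 18, Gus, Echo, 22), (Lyra, 30, 15, Uma, Delta, 3), (Lyra, 31, 6, Quin, Delta, 3), (Orion, 33, 32, Hal, Atlas, 9), (Orion, 33, 32, Hal, Delta, 4), (Orion, 33, 32, Hal, Delta, 6), (Orion, 4, 8, Tai, Atlas, 9), (Orion, 4, 8, Tai, Delta, 4), (Orion, 4, 8, Tai, Delta, 6)}
Natural join on role: {(Helix, 21, 5, Ada, Delta, 19, Hal, 1980), (Helix, 21, 5, Ada, Delta, 19, Rae, 2004), (Helix, 21, 5, Ada, Echo, 22, Hal, 1980), (Helix, 21, 5, Ada, Echo, 22, Rae, 2004), (Helix, 30, 18, Gus, Delta, 19, Hal, 1980), (Helix, 30, 18, Gus, Delta, 19, Rae, 2004), (Helix, 30, 18, Gus, Echo, 22, Hal, 1980), (Helix, 30, 18, Gus, Echo, 22, Rae, 2004), (Orion, 33, 32, Hal, Atlas, 9, Pat, 2003), (Orion, 33, 32, Hal, Atlas, 9, Zed, 1990), (Orion, 33, 32, Hal, Delta, 4, Pat, 2003), (Orion, 33, 32, Hal, Delta, 4, Zed, 1990), (Orion, 33, 32, Hal, Delta, 6, Pat, 2003), (Orion, 33, 32, Hal, Delta, 6, Zed, 1990), (Orion, 4, 8, Tai, Atlas, 9, Pat, 2003), (Orion, 4, 8, Tai, Atlas, 9, Zed, 1990), (Orion, 4, 8, Tai, Delta, 4, Pat, 2003), (Orion, 4, 8, Tai, Delta, 4, Zed, 1990), (Orion, 4, 8, Tai, Delta, 6, Pat, 2003), (Orion, 4, 8, Tai, Delta, 6, Zed, 1990)}
π[mid, sname]: project onto (mid, sname) (12 duplicate(s) eliminated) → {(18, Hal), (18, Rae), (32, Pat), (32, Zed), (5, Hal), (5, Rae), (8, Pat), (8, Zed)}
Taking the difference: {(18, Hal), (18, Rae), (32, Pat), (32, Zed), (5, Hal), (5, Rae), (8, Pat)}
π[sname, mid]: project onto (sname, mid) → {(Hal, 18), (Hal, 5), (Pat, 32), (Pat, 8), (Rae, 18), (Rae, 5), (Zed, 32)}

{(Hal, 18), (Hal, 5), (Pat, 32), (Pat, 8), (Rae, 18), (Rae, 5), (Zed, 32)}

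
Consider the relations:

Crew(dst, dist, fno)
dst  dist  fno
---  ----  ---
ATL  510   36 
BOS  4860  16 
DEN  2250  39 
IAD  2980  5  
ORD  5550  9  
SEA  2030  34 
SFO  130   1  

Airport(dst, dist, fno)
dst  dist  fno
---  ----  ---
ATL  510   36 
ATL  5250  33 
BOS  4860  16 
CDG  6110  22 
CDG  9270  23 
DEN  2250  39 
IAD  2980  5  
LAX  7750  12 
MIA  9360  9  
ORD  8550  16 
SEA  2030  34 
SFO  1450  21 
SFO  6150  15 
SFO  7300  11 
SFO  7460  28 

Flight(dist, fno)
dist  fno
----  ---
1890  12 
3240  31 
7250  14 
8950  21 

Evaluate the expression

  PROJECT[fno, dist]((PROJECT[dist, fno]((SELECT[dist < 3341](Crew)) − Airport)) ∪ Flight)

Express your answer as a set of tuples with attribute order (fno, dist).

Selection dist < 3341: {(ATL, 510, 36), (DEN, 2250, 39), (IAD, 2980, 5), (SEA, 2030, 34), (SFO, 130, 1)}
Set difference of the two operands is {(SFO, 130, 1)}.
Projecting to dist, fno: {(130, 1)}
Set union of the two operands is {(130, 1), (1890, 12), (3240, 31), (7250, 14), (8950, 21)}.
Projecting to fno, dist: {(1, 130), (12, 1890), (14, 7250), (21, 8950), (31, 3240)}

{(1, 130), (12, 1890), (14, 7250), (21, 8950), (31, 3240)}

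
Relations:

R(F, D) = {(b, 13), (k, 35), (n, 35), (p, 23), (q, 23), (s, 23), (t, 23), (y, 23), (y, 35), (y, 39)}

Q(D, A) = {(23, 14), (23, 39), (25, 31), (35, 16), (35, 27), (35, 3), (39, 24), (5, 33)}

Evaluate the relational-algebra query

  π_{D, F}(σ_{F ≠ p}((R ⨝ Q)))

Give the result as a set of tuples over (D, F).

{(23, q), (23, s), (23, t), (23, y), (35, k), (35, n), (35, y), (39, y)}

Natural join on D: {(k, 35, 16), (k, 35, 27), (k, 35, 3), (n, 35, 16), (n, 35, 27), (n, 35, 3), (p, 23, 14), (p, 23, 39), (q, 23, 14), (q, 23, 39), (s, 23, 14), (s, 23, 39), (t, 23, 14), (t, 23, 39), (y, 23, 14), (y, 23, 39), (y, 35, 16), (y, 35, 27), (y, 35, 3), (y, 39, 24)}
σ[F ≠ p]: keep tuples satisfying F ≠ p → {(k, 35, 16), (k, 35, 27), (k, 35, 3), (n, 35, 16), (n, 35, 27), (n, 35, 3), (q, 23, 14), (q, 23, 39), (s, 23, 14), (s, 23, 39), (t, 23, 14), (t, 23, 39), (y, 23, 14), (y, 23, 39), (y, 35, 16), (y, 35, 27), (y, 35, 3), (y, 39, 24)}
Keep only column(s) D, F (10 duplicate(s) eliminated): {(23, q), (23, s), (23, t), (23, y), (35, k), (35, n), (35, y), (39, y)}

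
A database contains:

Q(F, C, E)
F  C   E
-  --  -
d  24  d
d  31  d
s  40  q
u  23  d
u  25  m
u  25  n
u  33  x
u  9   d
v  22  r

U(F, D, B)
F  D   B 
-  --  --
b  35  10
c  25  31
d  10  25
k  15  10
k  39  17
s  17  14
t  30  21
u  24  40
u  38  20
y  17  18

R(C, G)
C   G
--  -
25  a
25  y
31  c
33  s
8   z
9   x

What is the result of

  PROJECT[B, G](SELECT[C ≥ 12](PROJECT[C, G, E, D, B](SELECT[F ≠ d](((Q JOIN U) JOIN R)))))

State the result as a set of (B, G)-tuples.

Joining Q and U on F yields {(d, 24, d, 10, 25), (d, 31, d, 10, 25), (s, 40, q, 17, 14), (u, 23, d, 24, 40), (u, 23, d, 38, 20), (u, 25, m, 24, 40), (u, 25, m, 38, 20), (u, 25, n, 24, 40), (u, 25, n, 38, 20), (u, 33, x, 24, 40), (u, 33, x, 38, 20), (u, 9, d, 24, 40), (u, 9, d, 38, 20)}.
Joining (Q JOIN U) and R on C yields {(d, 31, d, 10, 25, c), (u, 25, m, 24, 40, a), (u, 25, m, 24, 40, y), (u, 25, m, 38, 20, a), (u, 25, m, 38, 20, y), (u, 25, n, 24, 40, a), (u, 25, n, 24, 40, y), (u, 25, n, 38, 20, a), (u, 25, n, 38, 20, y), (u, 33, x, 24, 40, s), (u, 33, x, 38, 20, s), (u, 9, d, 24, 40, x), (u, 9, d, 38, 20, x)}.
Filtering on F ≠ d leaves {(u, 25, m, 24, 40, a), (u, 25, m, 24, 40, y), (u, 25, m, 38, 20, a), (u, 25, m, 38, 20, y), (u, 25, n, 24, 40, a), (u, 25, n, 24, 40, y), (u, 25, n, 38, 20, a), (u, 25, n, 38, 20, y), (u, 33, x, 24, 40, s), (u, 33, x, 38, 20, s), (u, 9, d, 24, 40, x), (u, 9, d, 38, 20, x)}.
Projecting to C, G, E, D, B: {(25, a, m, 24, 40), (25, a, m, 38, 20), (25, a, n, 24, 40), (25, a, n, 38, 20), (25, y, m, 24, 40), (25, y, m, 38, 20), (25, y, n, 24, 40), (25, y, n, 38, 20), (33, s, x, 24, 40), (33, s, x, 38, 20), (9, x, d, 24, 40), (9, x, d, 38, 20)}
Filtering on C ≥ 12 leaves {(25, a, m, 24, 40), (25, a, m, 38, 20), (25, a, n, 24, 40), (25, a, n, 38, 20), (25, y, m, 24, 40), (25, y, m, 38, 20), (25, y, n, 24, 40), (25, y, n, 38, 20), (33, s, x, 24, 40), (33, s, x, 38, 20)}.
Projecting to B, G (4 duplicate(s) eliminated): {(20, a), (20, s), (20, y), (40, a), (40, s), (40, y)}

{(20, a), (20, s), (20, y), (40, a), (40, s), (40, y)}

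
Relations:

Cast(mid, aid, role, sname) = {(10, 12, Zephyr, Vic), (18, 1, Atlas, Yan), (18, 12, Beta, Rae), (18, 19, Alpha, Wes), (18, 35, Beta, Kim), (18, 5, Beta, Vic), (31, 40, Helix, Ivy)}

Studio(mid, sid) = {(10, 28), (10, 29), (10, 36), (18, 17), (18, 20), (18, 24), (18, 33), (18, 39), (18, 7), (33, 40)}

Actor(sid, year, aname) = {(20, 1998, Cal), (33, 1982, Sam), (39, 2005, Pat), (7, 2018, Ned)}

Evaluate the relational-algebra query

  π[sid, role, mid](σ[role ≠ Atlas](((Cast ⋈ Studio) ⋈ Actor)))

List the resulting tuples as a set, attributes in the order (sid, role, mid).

{(20, Alpha, 18), (20, Beta, 18), (33, Alpha, 18), (33, Beta, 18), (39, Alpha, 18), (39, Beta, 18), (7, Alpha, 18), (7, Beta, 18)}

Cast ⋈ Studio (natural join on mid): {(10, 12, Zephyr, Vic, 28), (10, 12, Zephyr, Vic, 29), (10, 12, Zephyr, Vic, 36), (18, 1, Atlas, Yan, 17), (18, 1, Atlas, Yan, 20), (18, 1, Atlas, Yan, 24), (18, 1, Atlas, Yan, 33), (18, 1, Atlas, Yan, 39), (18, 1, Atlas, Yan, 7), (18, 12, Beta, Rae, 17), (18, 12, Beta, Rae, 20), (18, 12, Beta, Rae, 24), (18, 12, Beta, Rae, 33), (18, 12, Beta, Rae, 39), (18, 12, Beta, Rae, 7), (18, 19, Alpha, Wes, 17), (18, 19, Alpha, Wes, 20), (18, 19, Alpha, Wes, 24), (18, 19, Alpha, Wes, 33), (18, 19, Alpha, Wes, 39), (18, 19, Alpha, Wes, 7), (18, 35, Beta, Kim, 17), (18, 35, Beta, Kim, 20), (18, 35, Beta, Kim, 24), (18, 35, Beta, Kim, 33), (18, 35, Beta, Kim, 39), (18, 35, Beta, Kim, 7), (18, 5, Beta, Vic, 17), (18, 5, Beta, Vic, 20), (18, 5, Beta, Vic, 24), (18, 5, Beta, Vic, 33), (18, 5, Beta, Vic, 39), (18, 5, Beta, Vic, 7)}
(Cast ⋈ Studio) ⋈ Actor (natural join on sid): {(18, 1, Atlas, Yan, 20, 1998, Cal), (18, 1, Atlas, Yan, 33, 1982, Sam), (18, 1, Atlas, Yan, 39, 2005, Pat), (18, 1, Atlas, Yan, 7, 2018, Ned), (18, 12, Beta, Rae, 20, 1998, Cal), (18, 12, Beta, Rae, 33, 1982, Sam), (18, 12, Beta, Rae, 39, 2005, Pat), (18, 12, Beta, Rae, 7, 2018, Ned), (18, 19, Alpha, Wes, 20, 1998, Cal), (18, 19, Alpha, Wes, 33, 1982, Sam), (18, 19, Alpha, Wes, 39, 2005, Pat), (18, 19, Alpha, Wes, 7, 2018, Ned), (18, 35, Beta, Kim, 20, 1998, Cal), (18, 35, Beta, Kim, 33, 1982, Sam), (18, 35, Beta, Kim, 39, 2005, Pat), (18, 35, Beta, Kim, 7, 2018, Ned), (18, 5, Beta, Vic, 20, 1998, Cal), (18, 5, Beta, Vic, 33, 1982, Sam), (18, 5, Beta, Vic, 39, 2005, Pat), (18, 5, Beta, Vic, 7, 2018, Ned)}
Filtering on role ≠ Atlas leaves {(18, 12, Beta, Rae, 20, 1998, Cal), (18, 12, Beta, Rae, 33, 1982, Sam), (18, 12, Beta, Rae, 39, 2005, Pat), (18, 12, Beta, Rae, 7, 2018, Ned), (18, 19, Alpha, Wes, 20, 1998, Cal), (18, 19, Alpha, Wes, 33, 1982, Sam), (18, 19, Alpha, Wes, 39, 2005, Pat), (18, 19, Alpha, Wes, 7, 2018, Ned), (18, 35, Beta, Kim, 20, 1998, Cal), (18, 35, Beta, Kim, 33, 1982, Sam), (18, 35, Beta, Kim, 39, 2005, Pat), (18, 35, Beta, Kim, 7, 2018, Ned), (18, 5, Beta, Vic, 20, 1998, Cal), (18, 5, Beta, Vic, 33, 1982, Sam), (18, 5, Beta, Vic, 39, 2005, Pat), (18, 5, Beta, Vic, 7, 2018, Ned)}.
π_{sid, role, mid} gives {(20, Alpha, 18), (20, Beta, 18), (33, Alpha, 18), (33, Beta, 18), (39, Alpha, 18), (39, Beta, 18), (7, Alpha, 18), (7, Beta, 18)} (8 duplicate(s) eliminated).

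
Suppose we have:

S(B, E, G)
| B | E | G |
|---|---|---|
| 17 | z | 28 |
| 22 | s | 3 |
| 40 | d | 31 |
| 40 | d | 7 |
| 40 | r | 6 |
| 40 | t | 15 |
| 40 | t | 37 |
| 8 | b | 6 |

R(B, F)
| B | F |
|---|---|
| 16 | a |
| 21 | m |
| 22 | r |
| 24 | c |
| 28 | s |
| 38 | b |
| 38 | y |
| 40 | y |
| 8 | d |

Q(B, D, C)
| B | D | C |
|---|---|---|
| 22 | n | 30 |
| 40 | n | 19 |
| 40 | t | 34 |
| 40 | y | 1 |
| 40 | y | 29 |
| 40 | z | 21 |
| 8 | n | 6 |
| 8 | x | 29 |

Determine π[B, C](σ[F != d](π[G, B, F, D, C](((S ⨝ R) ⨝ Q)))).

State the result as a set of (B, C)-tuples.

{(22, 30), (40, 1), (40, 19), (40, 21), (40, 29), (40, 34)}

S ⋈ R (natural join on B): {(22, s, 3, r), (40, d, 31, y), (40, d, 7, y), (40, r, 6, y), (40, t, 15, y), (40, t, 37, y), (8, b, 6, d)}
(S ⨝ R) ⋈ Q (natural join on B): {(22, s, 3, r, n, 30), (40, d, 31, y, n, 19), (40, d, 31, y, t, 34), (40, d, 31, y, y, 1), (40, d, 31, y, y, 29), (40, d, 31, y, z, 21), (40, d, 7, y, n, 19), (40, d, 7, y, t, 34), (40, d, 7, y, y, 1), (40, d, 7, y, y, 29), (40, d, 7, y, z, 21), (40, r, 6, y, n, 19), (40, r, 6, y, t, 34), (40, r, 6, y, y, 1), (40, r, 6, y, y, 29), (40, r, 6, y, z, 21), (40, t, 15, y, n, 19), (40, t, 15, y, t, 34), (40, t, 15, y, y, 1), (40, t, 15, y, y, 29), (40, t, 15, y, z, 21), (40, t, 37, y, n, 19), (40, t, 37, y, t, 34), (40, t, 37, y, y, 1), (40, t, 37, y, y, 29), (40, t, 37, y, z, 21), (8, b, 6, d, n, 6), (8, b, 6, d, x, 29)}
π[G, B, F, D, C]: project onto (G, B, F, D, C) → {(15, 40, y, n, 19), (15, 40, y, t, 34), (15, 40, y, y, 1), (15, 40, y, y, 29), (15, 40, y, z, 21), (3, 22, r, n, 30), (31, 40, y, n, 19), (31, 40, y, t, 34), (31, 40, y, y, 1), (31, 40, y, y, 29), (31, 40, y, z, 21), (37, 40, y, n, 19), (37, 40, y, t, 34), (37, 40, y, y, 1), (37, 40, y, y, 29), (37, 40, y, z, 21), (6, 40, y, n, 19), (6, 40, y, t, 34), (6, 40, y, y, 1), (6, 40, y, y, 29), (6, 40, y, z, 21), (6, 8, d, n, 6), (6, 8, d, x, 29), (7, 40, y, n, 19), (7, 40, y, t, 34), (7, 40, y, y, 1), (7, 40, y, y, 29), (7, 40, y, z, 21)}
Filtering on F != d leaves {(15, 40, y, n, 19), (15, 40, y, t, 34), (15, 40, y, y, 1), (15, 40, y, y, 29), (15, 40, y, z, 21), (3, 22, r, n, 30), (31, 40, y, n, 19), (31, 40, y, t, 34), (31, 40, y, y, 1), (31, 40, y, y, 29), (31, 40, y, z, 21), (37, 40, y, n, 19), (37, 40, y, t, 34), (37, 40, y, y, 1), (37, 40, y, y, 29), (37, 40, y, z, 21), (6, 40, y, n, 19), (6, 40, y, t, 34), (6, 40, y, y, 1), (6, 40, y, y, 29), (6, 40, y, z, 21), (7, 40, y, n, 19), (7, 40, y, t, 34), (7, 40, y, y, 1), (7, 40, y, y, 29), (7, 40, y, z, 21)}.
π[B, C]: project onto (B, C) (20 duplicate(s) eliminated) → {(22, 30), (40, 1), (40, 19), (40, 21), (40, 29), (40, 34)}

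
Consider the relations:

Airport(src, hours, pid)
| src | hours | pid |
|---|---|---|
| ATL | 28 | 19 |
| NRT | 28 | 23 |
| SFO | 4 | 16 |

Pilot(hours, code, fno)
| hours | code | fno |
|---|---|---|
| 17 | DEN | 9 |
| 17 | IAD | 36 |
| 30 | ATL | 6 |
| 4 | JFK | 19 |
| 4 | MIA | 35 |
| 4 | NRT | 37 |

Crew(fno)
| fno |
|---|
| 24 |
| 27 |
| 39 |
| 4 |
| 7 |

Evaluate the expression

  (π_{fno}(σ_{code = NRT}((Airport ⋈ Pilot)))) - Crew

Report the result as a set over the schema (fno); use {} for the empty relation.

{37}

Airport ⋈ Pilot (natural join on hours): {(SFO, 4, 16, JFK, 19), (SFO, 4, 16, MIA, 35), (SFO, 4, 16, NRT, 37)}
σ[code = NRT]: keep tuples satisfying code = NRT → {(SFO, 4, 16, NRT, 37)}
π_{fno} gives {37}.
Set difference of the two operands is {37}.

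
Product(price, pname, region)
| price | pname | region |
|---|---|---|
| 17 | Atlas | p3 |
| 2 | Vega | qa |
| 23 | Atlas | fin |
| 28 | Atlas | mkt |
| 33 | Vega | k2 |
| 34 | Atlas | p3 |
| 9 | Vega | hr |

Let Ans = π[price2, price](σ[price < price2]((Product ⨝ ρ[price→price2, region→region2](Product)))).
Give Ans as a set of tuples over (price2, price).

ρ[price→price2, region→region2]: schema becomes (price2, pname, region2); tuples unchanged.
Natural join on pname: {(17, Atlas, p3, 17, p3), (17, Atlas, p3, 23, fin), (17, Atlas, p3, 28, mkt), (17, Atlas, p3, 34, p3), (2, Vega, qa, 2, qa), (2, Vega, qa, 33, k2), (2, Vega, qa, 9, hr), (23, Atlas, fin, 17, p3), (23, Atlas, fin, 23, fin), (23, Atlas, fin, 28, mkt), (23, Atlas, fin, 34, p3), (28, Atlas, mkt, 17, p3), (28, Atlas, mkt, 23, fin), (28, Atlas, mkt, 28, mkt), (28, Atlas, mkt, 34, p3), (33, Vega, k2, 2, qa), (33, Vega, k2, 33, k2), (33, Vega, k2, 9, hr), (34, Atlas, p3, 17, p3), (34, Atlas, p3, 23, fin), (34, Atlas, p3, 28, mkt), (34, Atlas, p3, 34, p3), (9, Vega, hr, 2, qa), (9, Vega, hr, 33, k2), (9, Vega, hr, 9, hr)}
Filtering on price < price2 leaves {(17, Atlas, p3, 23, fin), (17, Atlas, p3, 28, mkt), (17, Atlas, p3, 34, p3), (2, Vega, qa, 33, k2), (2, Vega, qa, 9, hr), (23, Atlas, fin, 28, mkt), (23, Atlas, fin, 34, p3), (28, Atlas, mkt, 34, p3), (9, Vega, hr, 33, k2)}.
Projecting to price2, price: {(23, 17), (28, 17), (28, 23), (33, 2), (33, 9), (34, 17), (34, 23), (34, 28), (9, 2)}

{(23, 17), (28, 17), (28, 23), (33, 2), (33, 9), (34, 17), (34, 23), (34, 28), (9, 2)}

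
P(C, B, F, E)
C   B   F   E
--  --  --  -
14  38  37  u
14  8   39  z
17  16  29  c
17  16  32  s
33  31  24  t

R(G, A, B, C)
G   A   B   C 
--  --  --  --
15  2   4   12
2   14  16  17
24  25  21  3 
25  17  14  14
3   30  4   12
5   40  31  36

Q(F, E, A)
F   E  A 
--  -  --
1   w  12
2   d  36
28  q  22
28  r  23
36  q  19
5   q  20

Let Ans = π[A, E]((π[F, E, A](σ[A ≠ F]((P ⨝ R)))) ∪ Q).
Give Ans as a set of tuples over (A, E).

{(12, w), (14, c), (14, s), (19, q), (20, q), (22, q), (23, r), (36, d)}

Natural join on C, B: {(17, 16, 29, c, 2, 14), (17, 16, 32, s, 2, 14)}
Apply σ_{A ≠ F}; surviving tuples: {(17, 16, 29, c, 2, 14), (17, 16, 32, s, 2, 14)}
Keep only column(s) F, E, A: {(29, c, 14), (32, s, 14)}
Taking the union: {(1, w, 12), (2, d, 36), (28, q, 22), (28, r, 23), (29, c, 14), (32, s, 14), (36, q, 19), (5, q, 20)}
Keep only column(s) A, E: {(12, w), (14, c), (14, s), (19, q), (20, q), (22, q), (23, r), (36, d)}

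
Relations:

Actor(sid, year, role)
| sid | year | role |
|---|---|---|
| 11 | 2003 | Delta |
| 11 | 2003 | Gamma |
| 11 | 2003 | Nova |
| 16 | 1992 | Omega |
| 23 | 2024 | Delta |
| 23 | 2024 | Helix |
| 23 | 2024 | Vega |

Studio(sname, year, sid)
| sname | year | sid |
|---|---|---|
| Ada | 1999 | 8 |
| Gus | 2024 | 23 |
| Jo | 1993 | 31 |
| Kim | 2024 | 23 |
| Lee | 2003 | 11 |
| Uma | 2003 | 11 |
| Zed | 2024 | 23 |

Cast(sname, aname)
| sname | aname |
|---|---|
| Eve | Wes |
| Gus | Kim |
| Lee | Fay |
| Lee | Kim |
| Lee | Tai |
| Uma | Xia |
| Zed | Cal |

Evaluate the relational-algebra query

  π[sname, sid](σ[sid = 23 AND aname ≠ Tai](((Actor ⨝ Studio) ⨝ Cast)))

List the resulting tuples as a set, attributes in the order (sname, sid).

{(Gus, 23), (Zed, 23)}

Actor ⋈ Studio (natural join on sid, year): {(11, 2003, Delta, Lee), (11, 2003, Delta, Uma), (11, 2003, Gamma, Lee), (11, 2003, Gamma, Uma), (11, 2003, Nova, Lee), (11, 2003, Nova, Uma), (23, 2024, Delta, Gus), (23, 2024, Delta, Kim), (23, 2024, Delta, Zed), (23, 2024, Helix, Gus), (23, 2024, Helix, Kim), (23, 2024, Helix, Zed), (23, 2024, Vega, Gus), (23, 2024, Vega, Kim), (23, 2024, Vega, Zed)}
(Actor ⨝ Studio) ⋈ Cast (natural join on sname): {(11, 2003, Delta, Lee, Fay), (11, 2003, Delta, Lee, Kim), (11, 2003, Delta, Lee, Tai), (11, 2003, Delta, Uma, Xia), (11, 2003, Gamma, Lee, Fay), (11, 2003, Gamma, Lee, Kim), (11, 2003, Gamma, Lee, Tai), (11, 2003, Gamma, Uma, Xia), (11, 2003, Nova, Lee, Fay), (11, 2003, Nova, Lee, Kim), (11, 2003, Nova, Lee, Tai), (11, 2003, Nova, Uma, Xia), (23, 2024, Delta, Gus, Kim), (23, 2024, Delta, Zed, Cal), (23, 2024, Helix, Gus, Kim), (23, 2024, Helix, Zed, Cal), (23, 2024, Vega, Gus, Kim), (23, 2024, Vega, Zed, Cal)}
Selection sid = 23 AND aname ≠ Tai: {(23, 2024, Delta, Gus, Kim), (23, 2024, Delta, Zed, Cal), (23, 2024, Helix, Gus, Kim), (23, 2024, Helix, Zed, Cal), (23, 2024, Vega, Gus, Kim), (23, 2024, Vega, Zed, Cal)}
π[sname, sid]: project onto (sname, sid) (4 duplicate(s) eliminated) → {(Gus, 23), (Zed, 23)}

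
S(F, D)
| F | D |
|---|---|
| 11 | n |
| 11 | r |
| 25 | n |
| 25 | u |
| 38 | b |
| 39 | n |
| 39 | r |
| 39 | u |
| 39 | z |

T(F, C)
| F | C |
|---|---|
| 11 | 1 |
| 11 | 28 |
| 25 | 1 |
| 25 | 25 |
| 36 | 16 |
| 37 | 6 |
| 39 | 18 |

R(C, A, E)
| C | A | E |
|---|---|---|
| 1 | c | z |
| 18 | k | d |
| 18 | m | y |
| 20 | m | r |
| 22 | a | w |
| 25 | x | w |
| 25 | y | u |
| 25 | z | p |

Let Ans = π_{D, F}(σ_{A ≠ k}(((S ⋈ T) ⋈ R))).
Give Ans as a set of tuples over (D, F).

Natural join on F: {(11, n, 1), (11, n, 28), (11, r, 1), (11, r, 28), (25, n, 1), (25, n, 25), (25, u, 1), (25, u, 25), (39, n, 18), (39, r, 18), (39, u, 18), (39, z, 18)}
Natural join on C: {(11, n, 1, c, z), (11, r, 1, c, z), (25, n, 1, c, z), (25, n, 25, x, w), (25, n, 25, y, u), (25, n, 25, z, p), (25, u, 1, c, z), (25, u, 25, x, w), (25, u, 25, y, u), (25, u, 25, z, p), (39, n, 18, k, d), (39, n, 18, m, y), (39, r, 18, k, d), (39, r, 18, m, y), (39, u, 18, k, d), (39, u, 18, m, y), (39, z, 18, k, d), (39, z, 18, m, y)}
Apply σ_{A ≠ k}; surviving tuples: {(11, n, 1, c, z), (11, r, 1, c, z), (25, n, 1, c, z), (25, n, 25, x, w), (25, n, 25, y, u), (25, n, 25, z, p), (25, u, 1, c, z), (25, u, 25, x, w), (25, u, 25, y, u), (25, u, 25, z, p), (39, n, 18, m, y), (39, r, 18, m, y), (39, u, 18, m, y), (39, z, 18, m, y)}
π[D, F]: project onto (D, F) (6 duplicate(s) eliminated) → {(n, 11), (n, 25), (n, 39), (r, 11), (r, 39), (u, 25), (u, 39), (z, 39)}

{(n, 11), (n, 25), (n, 39), (r, 11), (r, 39), (u, 25), (u, 39), (z, 39)}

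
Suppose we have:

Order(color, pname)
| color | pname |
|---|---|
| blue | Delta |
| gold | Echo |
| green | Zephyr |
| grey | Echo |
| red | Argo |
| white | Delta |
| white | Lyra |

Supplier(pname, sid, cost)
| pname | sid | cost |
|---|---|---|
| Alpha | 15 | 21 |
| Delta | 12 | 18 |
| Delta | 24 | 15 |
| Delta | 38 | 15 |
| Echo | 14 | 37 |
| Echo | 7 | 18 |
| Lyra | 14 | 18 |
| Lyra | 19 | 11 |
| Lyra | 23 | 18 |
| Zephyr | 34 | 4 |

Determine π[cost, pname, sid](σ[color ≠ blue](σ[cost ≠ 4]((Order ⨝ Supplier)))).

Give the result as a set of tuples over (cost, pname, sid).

Natural join on pname: {(blue, Delta, 12, 18), (blue, Delta, 24, 15), (blue, Delta, 38, 15), (gold, Echo, 14, 37), (gold, Echo, 7, 18), (green, Zephyr, 34, 4), (grey, Echo, 14, 37), (grey, Echo, 7, 18), (white, Delta, 12, 18), (white, Delta, 24, 15), (white, Delta, 38, 15), (white, Lyra, 14, 18), (white, Lyra, 19, 11), (white, Lyra, 23, 18)}
Apply σ_{cost ≠ 4}; surviving tuples: {(blue, Delta, 12, 18), (blue, Delta, 24, 15), (blue, Delta, 38, 15), (gold, Echo, 14, 37), (gold, Echo, 7, 18), (grey, Echo, 14, 37), (grey, Echo, 7, 18), (white, Delta, 12, 18), (white, Delta, 24, 15), (white, Delta, 38, 15), (white, Lyra, 14, 18), (white, Lyra, 19, 11), (white, Lyra, 23, 18)}
Apply σ_{color ≠ blue}; surviving tuples: {(gold, Echo, 14, 37), (gold, Echo, 7, 18), (grey, Echo, 14, 37), (grey, Echo, 7, 18), (white, Delta, 12, 18), (white, Delta, 24, 15), (white, Delta, 38, 15), (white, Lyra, 14, 18), (white, Lyra, 19, 11), (white, Lyra, 23, 18)}
π_{cost, pname, sid} gives {(11, Lyra, 19), (15, Delta, 24), (15, Delta, 38), (18, Delta, 12), (18, Echo, 7), (18, Lyra, 14), (18, Lyra, 23), (37, Echo, 14)} (2 duplicate(s) eliminated).

{(11, Lyra, 19), (15, Delta, 24), (15, Delta, 38), (18, Delta, 12), (18, Echo, 7), (18, Lyra, 14), (18, Lyra, 23), (37, Echo, 14)}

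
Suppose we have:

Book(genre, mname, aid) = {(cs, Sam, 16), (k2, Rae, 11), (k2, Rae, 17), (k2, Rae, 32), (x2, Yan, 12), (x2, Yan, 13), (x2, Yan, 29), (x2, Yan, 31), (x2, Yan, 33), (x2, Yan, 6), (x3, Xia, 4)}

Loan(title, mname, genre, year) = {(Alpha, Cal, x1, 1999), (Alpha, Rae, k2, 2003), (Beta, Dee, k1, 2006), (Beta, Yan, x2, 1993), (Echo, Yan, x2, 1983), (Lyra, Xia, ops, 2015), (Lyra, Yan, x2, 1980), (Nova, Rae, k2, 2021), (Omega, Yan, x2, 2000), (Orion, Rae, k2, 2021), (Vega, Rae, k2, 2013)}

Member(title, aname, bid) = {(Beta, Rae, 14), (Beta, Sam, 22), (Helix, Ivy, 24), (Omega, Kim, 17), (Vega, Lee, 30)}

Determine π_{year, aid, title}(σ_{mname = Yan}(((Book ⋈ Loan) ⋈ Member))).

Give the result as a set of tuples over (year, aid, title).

{(1993, 12, Beta), (1993, 13, Beta), (1993, 29, Beta), (1993, 31, Beta), (1993, 33, Beta), (1993, 6, Beta), (2000, 12, Omega), (2000, 13, Omega), (2000, 29, Omega), (2000, 31, Omega), (2000, 33, Omega), (2000, 6, Omega)}

Natural join on genre, mname: {(k2, Rae, 11, Alpha, 2003), (k2, Rae, 11, Nova, 2021), (k2, Rae, 11, Orion, 2021), (k2, Rae, 11, Vega, 2013), (k2, Rae, 17, Alpha, 2003), (k2, Rae, 17, Nova, 2021), (k2, Rae, 17, Orion, 2021), (k2, Rae, 17, Vega, 2013), (k2, Rae, 32, Alpha, 2003), (k2, Rae, 32, Nova, 2021), (k2, Rae, 32, Orion, 2021), (k2, Rae, 32, Vega, 2013), (x2, Yan, 12, Beta, 1993), (x2, Yan, 12, Echo, 1983), (x2, Yan, 12, Lyra, 1980), (x2, Yan, 12, Omega, 2000), (x2, Yan, 13, Beta, 1993), (x2, Yan, 13, Echo, 1983), (x2, Yan, 13, Lyra, 1980), (x2, Yan, 13, Omega, 2000), (x2, Yan, 29, Beta, 1993), (x2, Yan, 29, Echo, 1983), (x2, Yan, 29, Lyra, 1980), (x2, Yan, 29, Omega, 2000), (x2, Yan, 31, Beta, 1993), (x2, Yan, 31, Echo, 1983), (x2, Yan, 31, Lyra, 1980), (x2, Yan, 31, Omega, 2000), (x2, Yan, 33, Beta, 1993), (x2, Yan, 33, Echo, 1983), (x2, Yan, 33, Lyra, 1980), (x2, Yan, 33, Omega, 2000), (x2, Yan, 6, Beta, 1993), (x2, Yan, 6, Echo, 1983), (x2, Yan, 6, Lyra, 1980), (x2, Yan, 6, Omega, 2000)}
Natural join on title: {(k2, Rae, 11, Vega, 2013, Lee, 30), (k2, Rae, 17, Vega, 2013, Lee, 30), (k2, Rae, 32, Vega, 2013, Lee, 30), (x2, Yan, 12, Beta, 1993, Rae, 14), (x2, Yan, 12, Beta, 1993, Sam, 22), (x2, Yan, 12, Omega, 2000, Kim, 17), (x2, Yan, 13, Beta, 1993, Rae, 14), (x2, Yan, 13, Beta, 1993, Sam, 22), (x2, Yan, 13, Omega, 2000, Kim, 17), (x2, Yan, 29, Beta, 1993, Rae, 14), (x2, Yan, 29, Beta, 1993, Sam, 22), (x2, Yan, 29, Omega, 2000, Kim, 17), (x2, Yan, 31, Beta, 1993, Rae, 14), (x2, Yan, 31, Beta, 1993, Sam, 22), (x2, Yan, 31, Omega, 2000, Kim, 17), (x2, Yan, 33, Beta, 1993, Rae, 14), (x2, Yan, 33, Beta, 1993, Sam, 22), (x2, Yan, 33, Omega, 2000, Kim, 17), (x2, Yan, 6, Beta, 1993, Rae, 14), (x2, Yan, 6, Beta, 1993, Sam, 22), (x2, Yan, 6, Omega, 2000, Kim, 17)}
σ[mname = Yan]: keep tuples satisfying mname = Yan → {(x2, Yan, 12, Beta, 1993, Rae, 14), (x2, Yan, 12, Beta, 1993, Sam, 22), (x2, Yan, 12, Omega, 2000, Kim, 17), (x2, Yan, 13, Beta, 1993, Rae, 14), (x2, Yan, 13, Beta, 1993, Sam, 22), (x2, Yan, 13, Omega, 2000, Kim, 17), (x2, Yan, 29, Beta, 1993, Rae, 14), (x2, Yan, 29, Beta, 1993, Sam, 22), (x2, Yan, 29, Omega, 2000, Kim, 17), (x2, Yan, 31, Beta, 1993, Rae, 14), (x2, Yan, 31, Beta, 1993, Sam, 22), (x2, Yan, 31, Omega, 2000, Kim, 17), (x2, Yan, 33, Beta, 1993, Rae, 14), (x2, Yan, 33, Beta, 1993, Sam, 22), (x2, Yan, 33, Omega, 2000, Kim, 17), (x2, Yan, 6, Beta, 1993, Rae, 14), (x2, Yan, 6, Beta, 1993, Sam, 22), (x2, Yan, 6, Omega, 2000, Kim, 17)}
Projecting to year, aid, title (6 duplicate(s) eliminated): {(1993, 12, Beta), (1993, 13, Beta), (1993, 29, Beta), (1993, 31, Beta), (1993, 33, Beta), (1993, 6, Beta), (2000, 12, Omega), (2000, 13, Omega), (2000, 29, Omega), (2000, 31, Omega), (2000, 33, Omega), (2000, 6, Omega)}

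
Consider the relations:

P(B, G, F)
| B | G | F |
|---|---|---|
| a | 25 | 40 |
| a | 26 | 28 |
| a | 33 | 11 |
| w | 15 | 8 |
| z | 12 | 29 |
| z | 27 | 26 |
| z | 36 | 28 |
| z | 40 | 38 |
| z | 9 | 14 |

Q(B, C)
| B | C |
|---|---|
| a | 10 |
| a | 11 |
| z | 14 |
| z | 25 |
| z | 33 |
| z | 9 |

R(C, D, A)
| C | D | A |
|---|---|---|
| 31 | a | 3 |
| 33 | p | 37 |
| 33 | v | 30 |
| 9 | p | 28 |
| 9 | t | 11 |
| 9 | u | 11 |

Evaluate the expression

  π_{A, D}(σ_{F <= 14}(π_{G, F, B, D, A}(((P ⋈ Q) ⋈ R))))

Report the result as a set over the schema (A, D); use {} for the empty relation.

{(11, t), (11, u), (28, p), (30, v), (37, p)}

P ⋈ Q (natural join on B): {(a, 25, 40, 10), (a, 25, 40, 11), (a, 26, 28, 10), (a, 26, 28, 11), (a, 33, 11, 10), (a, 33, 11, 11), (z, 12, 29, 14), (z, 12, 29, 25), (z, 12, 29, 33), (z, 12, 29, 9), (z, 27, 26, 14), (z, 27, 26, 25), (z, 27, 26, 33), (z, 27, 26, 9), (z, 36, 28, 14), (z, 36, 28, 25), (z, 36, 28, 33), (z, 36, 28, 9), (z, 40, 38, 14), (z, 40, 38, 25), (z, 40, 38, 33), (z, 40, 38, 9), (z, 9, 14, 14), (z, 9, 14, 25), (z, 9, 14, 33), (z, 9, 14, 9)}
(P ⋈ Q) ⋈ R (natural join on C): {(z, 12, 29, 33, p, 37), (z, 12, 29, 33, v, 30), (z, 12, 29, 9, p, 28), (z, 12, 29, 9, t, 11), (z, 12, 29, 9, u, 11), (z, 27, 26, 33, p, 37), (z, 27, 26, 33, v, 30), (z, 27, 26, 9, p, 28), (z, 27, 26, 9, t, 11), (z, 27, 26, 9, u, 11), (z, 36, 28, 33, p, 37), (z, 36, 28, 33, v, 30), (z, 36, 28, 9, p, 28), (z, 36, 28, 9, t, 11), (z, 36, 28, 9, u, 11), (z, 40, 38, 33, p, 37), (z, 40, 38, 33, v, 30), (z, 40, 38, 9, p, 28), (z, 40, 38, 9, t, 11), (z, 40, 38, 9, u, 11), (z, 9, 14, 33, p, 37), (z, 9, 14, 33, v, 30), (z, 9, 14, 9, p, 28), (z, 9, 14, 9, t, 11), (z, 9, 14, 9, u, 11)}
π[G, F, B, D, A]: project onto (G, F, B, D, A) → {(12, 29, z, p, 28), (12, 29, z, p, 37), (12, 29, z, t, 11), (12, 29, z, u, 11), (12, 29, z, v, 30), (27, 26, z, p, 28), (27, 26, z, p, 37), (27, 26, z, t, 11), (27, 26, z, u, 11), (27, 26, z, v, 30), (36, 28, z, p, 28), (36, 28, z, p, 37), (36, 28, z, t, 11), (36, 28, z, u, 11), (36, 28, z, v, 30), (40, 38, z, p, 28), (40, 38, z, p, 37), (40, 38, z, t, 11), (40, 38, z, u, 11), (40, 38, z, v, 30), (9, 14, z, p, 28), (9, 14, z, p, 37), (9, 14, z, t, 11), (9, 14, z, u, 11), (9, 14, z, v, 30)}
Filtering on F <= 14 leaves {(9, 14, z, p, 28), (9, 14, z, p, 37), (9, 14, z, t, 11), (9, 14, z, u, 11), (9, 14, z, v, 30)}.
π[A, D]: project onto (A, D) → {(11, t), (11, u), (28, p), (30, v), (37, p)}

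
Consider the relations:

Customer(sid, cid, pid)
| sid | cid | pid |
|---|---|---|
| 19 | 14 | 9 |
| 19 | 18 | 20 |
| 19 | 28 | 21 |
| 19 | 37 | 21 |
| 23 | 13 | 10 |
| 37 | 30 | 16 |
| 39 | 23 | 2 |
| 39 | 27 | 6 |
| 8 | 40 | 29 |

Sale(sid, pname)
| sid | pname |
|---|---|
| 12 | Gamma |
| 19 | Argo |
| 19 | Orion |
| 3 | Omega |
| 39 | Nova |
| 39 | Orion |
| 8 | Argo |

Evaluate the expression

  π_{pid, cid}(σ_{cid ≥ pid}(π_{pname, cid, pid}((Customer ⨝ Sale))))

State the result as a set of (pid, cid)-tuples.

{(2, 23), (21, 28), (21, 37), (29, 40), (6, 27), (9, 14)}

Customer ⋈ Sale (natural join on sid): {(19, 14, 9, Argo), (19, 14, 9, Orion), (19, 18, 20, Argo), (19, 18, 20, Orion), (19, 28, 21, Argo), (19, 28, 21, Orion), (19, 37, 21, Argo), (19, 37, 21, Orion), (39, 23, 2, Nova), (39, 23, 2, Orion), (39, 27, 6, Nova), (39, 27, 6, Orion), (8, 40, 29, Argo)}
π[pname, cid, pid]: project onto (pname, cid, pid) → {(Argo, 14, 9), (Argo, 18, 20), (Argo, 28, 21), (Argo, 37, 21), (Argo, 40, 29), (Nova, 23, 2), (Nova, 27, 6), (Orion, 14, 9), (Orion, 18, 20), (Orion, 23, 2), (Orion, 27, 6), (Orion, 28, 21), (Orion, 37, 21)}
Filtering on cid ≥ pid leaves {(Argo, 14, 9), (Argo, 28, 21), (Argo, 37, 21), (Argo, 40, 29), (Nova, 23, 2), (Nova, 27, 6), (Orion, 14, 9), (Orion, 23, 2), (Orion, 27, 6), (Orion, 28, 21), (Orion, 37, 21)}.
π[pid, cid]: project onto (pid, cid) (5 duplicate(s) eliminated) → {(2, 23), (21, 28), (21, 37), (29, 40), (6, 27), (9, 14)}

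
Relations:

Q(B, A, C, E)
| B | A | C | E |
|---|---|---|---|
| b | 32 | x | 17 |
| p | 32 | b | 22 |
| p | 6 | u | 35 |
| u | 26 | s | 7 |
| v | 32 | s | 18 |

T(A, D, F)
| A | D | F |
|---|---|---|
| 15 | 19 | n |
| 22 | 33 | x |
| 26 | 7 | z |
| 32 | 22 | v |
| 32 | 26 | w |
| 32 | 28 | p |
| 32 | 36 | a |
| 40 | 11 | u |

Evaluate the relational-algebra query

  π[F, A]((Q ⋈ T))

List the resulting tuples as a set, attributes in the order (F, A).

Joining Q and T on A yields {(b, 32, x, 17, 22, v), (b, 32, x, 17, 26, w), (b, 32, x, 17, 28, p), (b, 32, x, 17, 36, a), (p, 32, b, 22, 22, v), (p, 32, b, 22, 26, w), (p, 32, b, 22, 28, p), (p, 32, b, 22, 36, a), (u, 26, s, 7, 7, z), (v, 32, s, 18, 22, v), (v, 32, s, 18, 26, w), (v, 32, s, 18, 28, p), (v, 32, s, 18, 36, a)}.
π_{F, A} gives {(a, 32), (p, 32), (v, 32), (w, 32), (z, 26)} (8 duplicate(s) eliminated).

{(a, 32), (p, 32), (v, 32), (w, 32), (z, 26)}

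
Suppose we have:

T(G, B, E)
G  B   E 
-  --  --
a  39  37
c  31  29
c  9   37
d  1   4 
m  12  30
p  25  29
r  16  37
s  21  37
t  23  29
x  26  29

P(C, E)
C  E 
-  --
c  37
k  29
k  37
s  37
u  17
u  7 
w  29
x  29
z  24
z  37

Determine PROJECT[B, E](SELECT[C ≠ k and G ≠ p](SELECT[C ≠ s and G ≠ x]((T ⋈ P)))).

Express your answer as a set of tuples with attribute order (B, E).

{(16, 37), (21, 37), (23, 29), (31, 29), (39, 37), (9, 37)}

T ⋈ P (natural join on E): {(a, 39, 37, c), (a, 39, 37, k), (a, 39, 37, s), (a, 39, 37, z), (c, 31, 29, k), (c, 31, 29, w), (c, 31, 29, x), (c, 9, 37, c), (c, 9, 37, k), (c, 9, 37, s), (c, 9, 37, z), (p, 25, 29, k), (p, 25, 29, w), (p, 25, 29, x), (r, 16, 37, c), (r, 16, 37, k), (r, 16, 37, s), (r, 16, 37, z), (s, 21, 37, c), (s, 21, 37, k), (s, 21, 37, s), (s, 21, 37, z), (t, 23, 29, k), (t, 23, 29, w), (t, 23, 29, x), (x, 26, 29, k), (x, 26, 29, w), (x, 26, 29, x)}
Filtering on C ≠ s and G ≠ x leaves {(a, 39, 37, c), (a, 39, 37, k), (a, 39, 37, z), (c, 31, 29, k), (c, 31, 29, w), (c, 31, 29, x), (c, 9, 37, c), (c, 9, 37, k), (c, 9, 37, z), (p, 25, 29, k), (p, 25, 29, w), (p, 25, 29, x), (r, 16, 37, c), (r, 16, 37, k), (r, 16, 37, z), (s, 21, 37, c), (s, 21, 37, k), (s, 21, 37, z), (t, 23, 29, k), (t, 23, 29, w), (t, 23, 29, x)}.
Filtering on C ≠ k and G ≠ p leaves {(a, 39, 37, c), (a, 39, 37, z), (c, 31, 29, w), (c, 31, 29, x), (c, 9, 37, c), (c, 9, 37, z), (r, 16, 37, c), (r, 16, 37, z), (s, 21, 37, c), (s, 21, 37, z), (t, 23, 29, w), (t, 23, 29, x)}.
π[B, E]: project onto (B, E) (6 duplicate(s) eliminated) → {(16, 37), (21, 37), (23, 29), (31, 29), (39, 37), (9, 37)}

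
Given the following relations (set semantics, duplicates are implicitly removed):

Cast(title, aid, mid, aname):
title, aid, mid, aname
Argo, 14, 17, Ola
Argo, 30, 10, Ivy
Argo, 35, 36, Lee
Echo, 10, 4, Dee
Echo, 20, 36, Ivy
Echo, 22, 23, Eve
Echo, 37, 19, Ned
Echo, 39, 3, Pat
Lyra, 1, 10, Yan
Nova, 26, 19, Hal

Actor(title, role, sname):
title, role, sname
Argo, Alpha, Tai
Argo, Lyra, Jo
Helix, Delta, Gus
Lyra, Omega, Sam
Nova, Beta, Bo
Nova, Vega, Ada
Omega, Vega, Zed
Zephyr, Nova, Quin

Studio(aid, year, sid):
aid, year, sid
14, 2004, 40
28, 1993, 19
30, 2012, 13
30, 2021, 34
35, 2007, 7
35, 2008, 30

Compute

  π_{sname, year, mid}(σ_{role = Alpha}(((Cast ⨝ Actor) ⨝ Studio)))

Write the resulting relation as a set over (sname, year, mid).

Natural join on title: {(Argo, 14, 17, Ola, Alpha, Tai), (Argo, 14, 17, Ola, Lyra, Jo), (Argo, 30, 10, Ivy, Alpha, Tai), (Argo, 30, 10, Ivy, Lyra, Jo), (Argo, 35, 36, Lee, Alpha, Tai), (Argo, 35, 36, Lee, Lyra, Jo), (Lyra, 1, 10, Yan, Omega, Sam), (Nova, 26, 19, Hal, Beta, Bo), (Nova, 26, 19, Hal, Vega, Ada)}
Natural join on aid: {(Argo, 14, 17, Ola, Alpha, Tai, 2004, 40), (Argo, 14, 17, Ola, Lyra, Jo, 2004, 40), (Argo, 30, 10, Ivy, Alpha, Tai, 2012, 13), (Argo, 30, 10, Ivy, Alpha, Tai, 2021, 34), (Argo, 30, 10, Ivy, Lyra, Jo, 2012, 13), (Argo, 30, 10, Ivy, Lyra, Jo, 2021, 34), (Argo, 35, 36, Lee, Alpha, Tai, 2007, 7), (Argo, 35, 36, Lee, Alpha, Tai, 2008, 30), (Argo, 35, 36, Lee, Lyra, Jo, 2007, 7), (Argo, 35, 36, Lee, Lyra, Jo, 2008, 30)}
Filtering on role = Alpha leaves {(Argo, 14, 17, Ola, Alpha, Tai, 2004, 40), (Argo, 30, 10, Ivy, Alpha, Tai, 2012, 13), (Argo, 30, 10, Ivy, Alpha, Tai, 2021, 34), (Argo, 35, 36, Lee, Alpha, Tai, 2007, 7), (Argo, 35, 36, Lee, Alpha, Tai, 2008, 30)}.
Keep only column(s) sname, year, mid: {(Tai, 2004, 17), (Tai, 2007, 36), (Tai, 2008, 36), (Tai, 2012, 10), (Tai, 2021, 10)}

{(Tai, 2004, 17), (Tai, 2007, 36), (Tai, 2008, 36), (Tai, 2012, 10), (Tai, 2021, 10)}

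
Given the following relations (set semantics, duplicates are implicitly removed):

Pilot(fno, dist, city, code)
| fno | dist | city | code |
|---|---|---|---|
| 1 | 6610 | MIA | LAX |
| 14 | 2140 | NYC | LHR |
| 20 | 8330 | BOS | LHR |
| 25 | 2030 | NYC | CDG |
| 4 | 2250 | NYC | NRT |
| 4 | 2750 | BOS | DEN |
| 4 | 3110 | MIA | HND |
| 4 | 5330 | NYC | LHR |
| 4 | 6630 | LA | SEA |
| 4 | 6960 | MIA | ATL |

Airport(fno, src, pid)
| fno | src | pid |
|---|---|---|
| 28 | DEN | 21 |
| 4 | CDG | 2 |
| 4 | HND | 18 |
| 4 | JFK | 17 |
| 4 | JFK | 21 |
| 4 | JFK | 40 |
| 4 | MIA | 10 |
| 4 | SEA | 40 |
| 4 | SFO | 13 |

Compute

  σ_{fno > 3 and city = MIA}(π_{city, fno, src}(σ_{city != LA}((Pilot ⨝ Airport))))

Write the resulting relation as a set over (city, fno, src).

Joining Pilot and Airport on fno yields {(4, 2250, NYC, NRT, CDG, 2), (4, 2250, NYC, NRT, HND, 18), (4, 2250, NYC, NRT, JFK, 17), (4, 2250, NYC, NRT, JFK, 21), (4, 2250, NYC, NRT, JFK, 40), (4, 2250, NYC, NRT, MIA, 10), (4, 2250, NYC, NRT, SEA, 40), (4, 2250, NYC, NRT, SFO, 13), (4, 2750, BOS, DEN, CDG, 2), (4, 2750, BOS, DEN, HND, 18), (4, 2750, BOS, DEN, JFK, 17), (4, 2750, BOS, DEN, JFK, 21), (4, 2750, BOS, DEN, JFK, 40), (4, 2750, BOS, DEN, MIA, 10), (4, 2750, BOS, DEN, SEA, 40), (4, 2750, BOS, DEN, SFO, 13), (4, 3110, MIA, HND, CDG, 2), (4, 3110, MIA, HND, HND, 18), (4, 3110, MIA, HND, JFK, 17), (4, 3110, MIA, HND, JFK, 21), (4, 3110, MIA, HND, JFK, 40), (4, 3110, MIA, HND, MIA, 10), (4, 3110, MIA, HND, SEA, 40), (4, 3110, MIA, HND, SFO, 13), (4, 5330, NYC, LHR, CDG, 2), (4, 5330, NYC, LHR, HND, 18), (4, 5330, NYC, LHR, JFK, 17), (4, 5330, NYC, LHR, JFK, 21), (4, 5330, NYC, LHR, JFK, 40), (4, 5330, NYC, LHR, MIA, 10), (4, 5330, NYC, LHR, SEA, 40), (4, 5330, NYC, LHR, SFO, 13), (4, 6630, LA, SEA, CDG, 2), (4, 6630, LA, SEA, HND, 18), (4, 6630, LA, SEA, JFK, 17), (4, 6630, LA, SEA, JFK, 21), (4, 6630, LA, SEA, JFK, 40), (4, 6630, LA, SEA, MIA, 10), (4, 6630, LA, SEA, SEA, 40), (4, 6630, LA, SEA, SFO, 13), (4, 6960, MIA, ATL, CDG, 2), (4, 6960, MIA, ATL, HND, 18), (4, 6960, MIA, ATL, JFK, 17), (4, 6960, MIA, ATL, JFK, 21), (4, 6960, MIA, ATL, JFK, 40), (4, 6960, MIA, ATL, MIA, 10), (4, 6960, MIA, ATL, SEA, 40), (4, 6960, MIA, ATL, SFO, 13)}.
Apply σ_{city != LA}; surviving tuples: {(4, 2250, NYC, NRT, CDG, 2), (4, 2250, NYC, NRT, HND, 18), (4, 2250, NYC, NRT, JFK, 17), (4, 2250, NYC, NRT, JFK, 21), (4, 2250, NYC, NRT, JFK, 40), (4, 2250, NYC, NRT, MIA, 10), (4, 2250, NYC, NRT, SEA, 40), (4, 2250, NYC, NRT, SFO, 13), (4, 2750, BOS, DEN, CDG, 2), (4, 2750, BOS, DEN, HND, 18), (4, 2750, BOS, DEN, JFK, 17), (4, 2750, BOS, DEN, JFK, 21), (4, 2750, BOS, DEN, JFK, 40), (4, 2750, BOS, DEN, MIA, 10), (4, 2750, BOS, DEN, SEA, 40), (4, 2750, BOS, DEN, SFO, 13), (4, 3110, MIA, HND, CDG, 2), (4, 3110, MIA, HND, HND, 18), (4, 3110, MIA, HND, JFK, 17), (4, 3110, MIA, HND, JFK, 21), (4, 3110, MIA, HND, JFK, 40), (4, 3110, MIA, HND, MIA, 10), (4, 3110, MIA, HND, SEA, 40), (4, 3110, MIA, HND, SFO, 13), (4, 5330, NYC, LHR, CDG, 2), (4, 5330, NYC, LHR, HND, 18), (4, 5330, NYC, LHR, JFK, 17), (4, 5330, NYC, LHR, JFK, 21), (4, 5330, NYC, LHR, JFK, 40), (4, 5330, NYC, LHR, MIA, 10), (4, 5330, NYC, LHR, SEA, 40), (4, 5330, NYC, LHR, SFO, 13), (4, 6960, MIA, ATL, CDG, 2), (4, 6960, MIA, ATL, HND, 18), (4, 6960, MIA, ATL, JFK, 17), (4, 6960, MIA, ATL, JFK, 21), (4, 6960, MIA, ATL, JFK, 40), (4, 6960, MIA, ATL, MIA, 10), (4, 6960, MIA, ATL, SEA, 40), (4, 6960, MIA, ATL, SFO, 13)}
π_{city, fno, src} gives {(BOS, 4, CDG), (BOS, 4, HND), (BOS, 4, JFK), (BOS, 4, MIA), (BOS, 4, SEA), (BOS, 4, SFO), (MIA, 4, CDG), (MIA, 4, HND), (MIA, 4, JFK), (MIA, 4, MIA), (MIA, 4, SEA), (MIA, 4, SFO), (NYC, 4, CDG), (NYC, 4, HND), (NYC, 4, JFK), (NYC, 4, MIA), (NYC, 4, SEA), (NYC, 4, SFO)} (22 duplicate(s) eliminated).
Apply σ_{fno > 3 and city = MIA}; surviving tuples: {(MIA, 4, CDG), (MIA, 4, HND), (MIA, 4, JFK), (MIA, 4, MIA), (MIA, 4, SEA), (MIA, 4, SFO)}

{(MIA, 4, CDG), (MIA, 4, HND), (MIA, 4, JFK), (MIA, 4, MIA), (MIA, 4, SEA), (MIA, 4, SFO)}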